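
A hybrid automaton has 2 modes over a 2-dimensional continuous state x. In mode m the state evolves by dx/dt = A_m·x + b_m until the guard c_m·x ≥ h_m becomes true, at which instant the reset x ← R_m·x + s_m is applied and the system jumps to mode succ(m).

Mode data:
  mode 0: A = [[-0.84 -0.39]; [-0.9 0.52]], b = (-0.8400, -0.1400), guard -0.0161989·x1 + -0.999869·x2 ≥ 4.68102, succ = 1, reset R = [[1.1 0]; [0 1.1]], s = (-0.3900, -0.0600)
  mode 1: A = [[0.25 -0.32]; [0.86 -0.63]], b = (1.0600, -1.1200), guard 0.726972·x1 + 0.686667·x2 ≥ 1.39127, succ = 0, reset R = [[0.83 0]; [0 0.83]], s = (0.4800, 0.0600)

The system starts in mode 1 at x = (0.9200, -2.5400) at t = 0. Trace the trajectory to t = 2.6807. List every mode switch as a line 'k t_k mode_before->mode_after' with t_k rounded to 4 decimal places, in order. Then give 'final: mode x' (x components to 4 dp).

Mode 1: guard c·x = 1.3913 hit at Δt = 0.9196 (t = 0.9196), x⁻ = (2.8689, -1.0112) → reset → x⁺ = (2.8612, -0.7793), jump to mode 0
Mode 0: guard c·x = 4.6810 hit at Δt = 1.2573 (t = 2.1769), x⁻ = (1.2547, -4.7020) → reset → x⁺ = (0.9902, -5.2322), jump to mode 1
Mode 1: flow for 0.5038 to horizon, guard not reached → x = (2.4587, -3.6359)

1 0.9196 1->0
2 2.1769 0->1
final: 1 2.4587 -3.6359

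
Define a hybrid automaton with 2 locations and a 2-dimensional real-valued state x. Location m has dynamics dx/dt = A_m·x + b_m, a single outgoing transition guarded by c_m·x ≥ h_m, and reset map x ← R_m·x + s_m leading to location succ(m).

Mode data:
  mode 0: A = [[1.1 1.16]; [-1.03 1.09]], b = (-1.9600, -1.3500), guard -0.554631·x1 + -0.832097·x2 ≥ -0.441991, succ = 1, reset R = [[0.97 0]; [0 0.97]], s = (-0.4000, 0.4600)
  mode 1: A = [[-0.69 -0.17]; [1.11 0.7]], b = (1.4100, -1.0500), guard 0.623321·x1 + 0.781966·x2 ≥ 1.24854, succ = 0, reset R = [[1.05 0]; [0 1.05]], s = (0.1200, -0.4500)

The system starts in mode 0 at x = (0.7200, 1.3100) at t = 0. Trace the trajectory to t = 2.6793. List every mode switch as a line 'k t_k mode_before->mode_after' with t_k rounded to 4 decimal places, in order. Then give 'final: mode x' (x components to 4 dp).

Mode 0: guard c·x = -0.4420 hit at Δt = 0.9363 (t = 0.9363), x⁻ = (0.5542, 0.1618) → reset → x⁺ = (0.1375, 0.6170), jump to mode 1
Mode 1: guard c·x = 1.2485 hit at Δt = 1.1259 (t = 2.0622), x⁻ = (1.0906, 0.7273) → reset → x⁺ = (1.2651, 0.3137), jump to mode 0
Mode 0: guard c·x = -0.4420 hit at Δt = 0.2138 (t = 2.2760), x⁻ = (1.1449, -0.2319) → reset → x⁺ = (0.7105, 0.2350), jump to mode 1
Mode 1: flow for 0.4033 to horizon, guard not reached → x = (1.0199, 0.2700)

1 0.9363 0->1
2 2.0622 1->0
3 2.2760 0->1
final: 1 1.0199 0.2700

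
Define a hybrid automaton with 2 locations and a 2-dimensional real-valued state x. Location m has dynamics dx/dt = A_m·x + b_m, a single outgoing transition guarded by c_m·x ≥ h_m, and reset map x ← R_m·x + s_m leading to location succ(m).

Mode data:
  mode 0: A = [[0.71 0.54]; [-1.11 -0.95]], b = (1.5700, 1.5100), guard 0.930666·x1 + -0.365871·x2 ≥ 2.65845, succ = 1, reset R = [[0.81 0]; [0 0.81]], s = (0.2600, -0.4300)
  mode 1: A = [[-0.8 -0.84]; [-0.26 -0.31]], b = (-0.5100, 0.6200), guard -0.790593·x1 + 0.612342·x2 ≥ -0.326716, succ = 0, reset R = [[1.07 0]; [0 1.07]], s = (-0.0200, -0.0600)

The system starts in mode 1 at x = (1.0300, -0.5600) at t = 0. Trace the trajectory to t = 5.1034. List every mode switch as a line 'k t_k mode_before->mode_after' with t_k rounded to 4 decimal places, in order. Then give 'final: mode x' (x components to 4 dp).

1 0.8741 1->0
2 1.8056 0->1
3 3.4401 1->0
4 4.3221 0->1
final: 1 1.2843 -0.3708

Mode 1: guard c·x = -0.3267 hit at Δt = 0.8741 (t = 0.8741), x⁻ = (0.3479, -0.0844) → reset → x⁺ = (0.3523, -0.1503), jump to mode 0
Mode 0: guard c·x = 2.6585 hit at Δt = 0.9315 (t = 1.8056), x⁻ = (2.7656, -0.2313) → reset → x⁺ = (2.5001, -0.6174), jump to mode 1
Mode 1: guard c·x = -0.3267 hit at Δt = 1.6345 (t = 3.4401), x⁻ = (0.4233, 0.0129) → reset → x⁺ = (0.4329, -0.0462), jump to mode 0
Mode 0: guard c·x = 2.6585 hit at Δt = 0.8820 (t = 4.3221), x⁻ = (2.7730, -0.2124) → reset → x⁺ = (2.5061, -0.6020), jump to mode 1
Mode 1: flow for 0.7813 to horizon, guard not reached → x = (1.2843, -0.3708)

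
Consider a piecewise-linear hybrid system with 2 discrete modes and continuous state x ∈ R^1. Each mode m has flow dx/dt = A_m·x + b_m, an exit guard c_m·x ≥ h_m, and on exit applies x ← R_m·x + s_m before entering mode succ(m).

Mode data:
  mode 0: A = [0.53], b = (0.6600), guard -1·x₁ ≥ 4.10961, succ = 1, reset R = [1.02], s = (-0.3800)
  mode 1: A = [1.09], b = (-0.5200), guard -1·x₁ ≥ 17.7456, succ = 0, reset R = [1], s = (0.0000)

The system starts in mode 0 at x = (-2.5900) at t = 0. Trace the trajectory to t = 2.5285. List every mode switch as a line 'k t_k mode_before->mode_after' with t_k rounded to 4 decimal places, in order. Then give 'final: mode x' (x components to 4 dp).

Mode 0: guard c·x = 4.1096 hit at Δt = 1.4267 (t = 1.4267), x⁻ = (-4.1096) → reset → x⁺ = (-4.5718), jump to mode 1
Mode 1: flow for 1.1018 to horizon, guard not reached → x = (-16.3019)

1 1.4267 0->1
final: 1 -16.3019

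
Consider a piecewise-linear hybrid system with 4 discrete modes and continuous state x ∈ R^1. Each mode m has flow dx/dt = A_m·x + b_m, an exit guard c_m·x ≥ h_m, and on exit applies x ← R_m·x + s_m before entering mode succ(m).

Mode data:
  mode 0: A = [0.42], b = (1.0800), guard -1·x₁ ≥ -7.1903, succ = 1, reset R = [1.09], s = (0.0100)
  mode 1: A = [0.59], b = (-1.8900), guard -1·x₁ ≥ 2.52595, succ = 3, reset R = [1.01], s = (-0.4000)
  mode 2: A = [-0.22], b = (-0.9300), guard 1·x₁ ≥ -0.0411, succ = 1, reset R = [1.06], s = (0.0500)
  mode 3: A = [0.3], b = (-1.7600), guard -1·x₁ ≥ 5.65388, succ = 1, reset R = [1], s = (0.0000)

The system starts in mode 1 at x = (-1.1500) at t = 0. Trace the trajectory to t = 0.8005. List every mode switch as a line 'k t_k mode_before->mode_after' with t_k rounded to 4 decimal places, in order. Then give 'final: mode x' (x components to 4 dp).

Mode 1: guard c·x = 2.5259 hit at Δt = 0.4655 (t = 0.4655), x⁻ = (-2.5259) → reset → x⁺ = (-2.9512), jump to mode 3
Mode 3: flow for 0.3350 to horizon, guard not reached → x = (-3.8835)

1 0.4655 1->3
final: 3 -3.8835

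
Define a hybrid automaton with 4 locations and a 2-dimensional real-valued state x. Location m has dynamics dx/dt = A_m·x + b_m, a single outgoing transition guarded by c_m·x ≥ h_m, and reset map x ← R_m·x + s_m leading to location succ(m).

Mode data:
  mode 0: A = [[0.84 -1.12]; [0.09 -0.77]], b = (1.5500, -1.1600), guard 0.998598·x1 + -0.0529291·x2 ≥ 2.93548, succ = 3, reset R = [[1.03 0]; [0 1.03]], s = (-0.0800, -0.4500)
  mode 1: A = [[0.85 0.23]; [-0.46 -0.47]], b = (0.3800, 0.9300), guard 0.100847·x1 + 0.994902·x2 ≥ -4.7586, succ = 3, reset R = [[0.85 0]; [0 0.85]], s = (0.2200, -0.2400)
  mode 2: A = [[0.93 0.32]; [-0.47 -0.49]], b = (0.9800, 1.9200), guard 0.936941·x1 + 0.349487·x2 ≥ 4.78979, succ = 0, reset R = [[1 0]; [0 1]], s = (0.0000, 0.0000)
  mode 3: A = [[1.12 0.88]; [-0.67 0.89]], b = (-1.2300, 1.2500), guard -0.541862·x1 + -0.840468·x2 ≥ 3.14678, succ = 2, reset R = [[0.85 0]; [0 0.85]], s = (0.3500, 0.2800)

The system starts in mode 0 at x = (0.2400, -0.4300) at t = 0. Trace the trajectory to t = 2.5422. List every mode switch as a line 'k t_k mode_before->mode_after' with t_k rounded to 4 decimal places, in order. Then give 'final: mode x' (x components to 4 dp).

1 0.7656 0->3
2 1.9272 3->2
final: 2 4.0379 -2.8621

Mode 0: guard c·x = 2.9355 hit at Δt = 0.7656 (t = 0.7656), x⁻ = (2.8956, -0.8299) → reset → x⁺ = (2.9025, -1.3048), jump to mode 3
Mode 3: guard c·x = 3.1468 hit at Δt = 1.1616 (t = 1.9272), x⁻ = (2.3494, -5.2588) → reset → x⁺ = (2.3470, -4.1899), jump to mode 2
Mode 2: flow for 0.6150 to horizon, guard not reached → x = (4.0379, -2.8621)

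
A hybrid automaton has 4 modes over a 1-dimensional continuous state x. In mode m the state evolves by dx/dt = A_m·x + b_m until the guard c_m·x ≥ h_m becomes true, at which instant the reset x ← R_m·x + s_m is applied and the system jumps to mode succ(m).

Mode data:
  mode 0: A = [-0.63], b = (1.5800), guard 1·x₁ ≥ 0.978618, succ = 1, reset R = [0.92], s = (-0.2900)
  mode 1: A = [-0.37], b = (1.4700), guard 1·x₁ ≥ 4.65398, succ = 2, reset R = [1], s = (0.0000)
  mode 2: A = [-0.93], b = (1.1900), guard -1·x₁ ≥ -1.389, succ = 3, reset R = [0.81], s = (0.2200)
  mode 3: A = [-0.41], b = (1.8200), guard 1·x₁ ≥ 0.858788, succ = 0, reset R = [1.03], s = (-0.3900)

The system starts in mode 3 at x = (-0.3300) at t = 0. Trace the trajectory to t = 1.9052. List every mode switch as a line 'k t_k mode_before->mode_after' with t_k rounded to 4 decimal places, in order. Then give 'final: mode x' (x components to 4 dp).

Mode 3: guard c·x = 0.8588 hit at Δt = 0.6993 (t = 0.6993), x⁻ = (0.8588) → reset → x⁺ = (0.4946), jump to mode 0
Mode 0: guard c·x = 0.9786 hit at Δt = 0.4365 (t = 1.1358), x⁻ = (0.9786) → reset → x⁺ = (0.6103), jump to mode 1
Mode 1: flow for 0.7694 to horizon, guard not reached → x = (1.4434)

1 0.6993 3->0
2 1.1358 0->1
final: 1 1.4434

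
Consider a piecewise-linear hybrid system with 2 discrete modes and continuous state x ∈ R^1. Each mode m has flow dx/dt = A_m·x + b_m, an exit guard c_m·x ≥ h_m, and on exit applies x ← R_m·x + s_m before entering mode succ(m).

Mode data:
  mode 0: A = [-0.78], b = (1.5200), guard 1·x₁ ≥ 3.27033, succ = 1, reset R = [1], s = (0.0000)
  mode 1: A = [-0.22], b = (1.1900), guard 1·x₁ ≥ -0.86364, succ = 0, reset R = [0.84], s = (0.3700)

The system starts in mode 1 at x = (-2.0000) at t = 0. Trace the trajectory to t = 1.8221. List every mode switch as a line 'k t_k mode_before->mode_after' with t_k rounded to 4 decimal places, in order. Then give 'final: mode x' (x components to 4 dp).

Mode 1: guard c·x = -0.8636 hit at Δt = 0.7568 (t = 0.7568), x⁻ = (-0.8636) → reset → x⁺ = (-0.3555), jump to mode 0
Mode 0: flow for 1.0653 to horizon, guard not reached → x = (0.9449)

1 0.7568 1->0
final: 0 0.9449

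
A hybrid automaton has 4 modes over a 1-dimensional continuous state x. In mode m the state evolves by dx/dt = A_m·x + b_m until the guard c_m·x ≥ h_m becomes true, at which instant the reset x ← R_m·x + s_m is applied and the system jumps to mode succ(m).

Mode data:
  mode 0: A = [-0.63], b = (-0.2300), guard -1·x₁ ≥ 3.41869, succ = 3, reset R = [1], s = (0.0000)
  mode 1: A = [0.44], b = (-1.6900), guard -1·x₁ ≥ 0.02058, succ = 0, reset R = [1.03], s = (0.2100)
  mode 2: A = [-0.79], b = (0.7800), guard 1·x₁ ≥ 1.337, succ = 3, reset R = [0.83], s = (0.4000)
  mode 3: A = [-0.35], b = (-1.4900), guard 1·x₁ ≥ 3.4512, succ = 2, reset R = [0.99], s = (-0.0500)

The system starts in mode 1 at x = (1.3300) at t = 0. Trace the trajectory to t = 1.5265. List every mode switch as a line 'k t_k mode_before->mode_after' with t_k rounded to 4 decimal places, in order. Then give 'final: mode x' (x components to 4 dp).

Mode 1: guard c·x = 0.0206 hit at Δt = 0.9782 (t = 0.9782), x⁻ = (-0.0206) → reset → x⁺ = (0.1888), jump to mode 0
Mode 0: flow for 0.5483 to horizon, guard not reached → x = (0.0270)

1 0.9782 1->0
final: 0 0.0270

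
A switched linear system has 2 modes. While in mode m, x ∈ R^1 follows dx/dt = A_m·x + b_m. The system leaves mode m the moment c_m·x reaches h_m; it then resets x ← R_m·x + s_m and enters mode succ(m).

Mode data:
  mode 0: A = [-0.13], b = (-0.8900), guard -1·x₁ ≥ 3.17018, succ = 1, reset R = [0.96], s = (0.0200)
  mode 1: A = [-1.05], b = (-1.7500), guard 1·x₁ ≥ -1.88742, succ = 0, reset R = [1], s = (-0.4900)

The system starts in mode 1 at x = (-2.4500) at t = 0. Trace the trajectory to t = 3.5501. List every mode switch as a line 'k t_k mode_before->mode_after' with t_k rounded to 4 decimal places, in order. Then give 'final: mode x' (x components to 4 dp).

1 1.2062 1->0
2 2.7084 0->1
final: 1 -2.2273

Mode 1: guard c·x = -1.8874 hit at Δt = 1.2062 (t = 1.2062), x⁻ = (-1.8874) → reset → x⁺ = (-2.3774), jump to mode 0
Mode 0: guard c·x = 3.1702 hit at Δt = 1.5022 (t = 2.7084), x⁻ = (-3.1702) → reset → x⁺ = (-3.0234), jump to mode 1
Mode 1: flow for 0.8417 to horizon, guard not reached → x = (-2.2273)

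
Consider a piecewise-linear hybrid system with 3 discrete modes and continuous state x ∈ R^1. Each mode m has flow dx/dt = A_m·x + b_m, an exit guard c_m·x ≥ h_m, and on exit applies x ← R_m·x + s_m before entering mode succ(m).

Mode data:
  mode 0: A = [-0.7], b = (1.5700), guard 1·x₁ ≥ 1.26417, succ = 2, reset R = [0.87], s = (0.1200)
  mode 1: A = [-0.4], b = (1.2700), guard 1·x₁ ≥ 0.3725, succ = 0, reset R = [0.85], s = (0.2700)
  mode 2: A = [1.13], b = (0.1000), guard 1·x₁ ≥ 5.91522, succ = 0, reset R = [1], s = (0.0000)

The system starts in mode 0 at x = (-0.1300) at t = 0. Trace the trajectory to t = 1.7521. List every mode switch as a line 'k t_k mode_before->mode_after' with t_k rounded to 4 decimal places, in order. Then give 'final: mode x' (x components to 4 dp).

Mode 0: guard c·x = 1.2642 hit at Δt = 1.2652 (t = 1.2652), x⁻ = (1.2642) → reset → x⁺ = (1.2198), jump to mode 2
Mode 2: flow for 0.4869 to horizon, guard not reached → x = (2.1796)

1 1.2652 0->2
final: 2 2.1796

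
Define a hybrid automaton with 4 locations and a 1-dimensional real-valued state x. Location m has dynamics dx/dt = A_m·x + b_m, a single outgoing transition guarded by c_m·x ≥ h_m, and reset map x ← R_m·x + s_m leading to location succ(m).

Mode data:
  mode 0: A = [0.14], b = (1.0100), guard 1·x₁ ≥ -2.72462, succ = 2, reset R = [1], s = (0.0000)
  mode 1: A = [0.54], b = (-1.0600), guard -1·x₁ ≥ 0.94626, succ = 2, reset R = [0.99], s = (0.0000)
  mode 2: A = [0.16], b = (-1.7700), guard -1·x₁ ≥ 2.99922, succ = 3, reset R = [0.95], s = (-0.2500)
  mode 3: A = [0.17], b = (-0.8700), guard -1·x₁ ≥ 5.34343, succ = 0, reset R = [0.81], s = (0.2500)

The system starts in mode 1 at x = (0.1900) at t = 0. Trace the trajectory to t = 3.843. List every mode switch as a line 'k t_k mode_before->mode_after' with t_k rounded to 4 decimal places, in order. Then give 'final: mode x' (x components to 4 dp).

1 0.9171 1->2
2 1.9084 2->3
3 3.3288 3->0
final: 0 -3.8441

Mode 1: guard c·x = 0.9463 hit at Δt = 0.9171 (t = 0.9171), x⁻ = (-0.9463) → reset → x⁺ = (-0.9368), jump to mode 2
Mode 2: guard c·x = 2.9992 hit at Δt = 0.9913 (t = 1.9084), x⁻ = (-2.9992) → reset → x⁺ = (-3.0993), jump to mode 3
Mode 3: guard c·x = 5.3434 hit at Δt = 1.4204 (t = 3.3288), x⁻ = (-5.3434) → reset → x⁺ = (-4.0782), jump to mode 0
Mode 0: flow for 0.5142 to horizon, guard not reached → x = (-3.8441)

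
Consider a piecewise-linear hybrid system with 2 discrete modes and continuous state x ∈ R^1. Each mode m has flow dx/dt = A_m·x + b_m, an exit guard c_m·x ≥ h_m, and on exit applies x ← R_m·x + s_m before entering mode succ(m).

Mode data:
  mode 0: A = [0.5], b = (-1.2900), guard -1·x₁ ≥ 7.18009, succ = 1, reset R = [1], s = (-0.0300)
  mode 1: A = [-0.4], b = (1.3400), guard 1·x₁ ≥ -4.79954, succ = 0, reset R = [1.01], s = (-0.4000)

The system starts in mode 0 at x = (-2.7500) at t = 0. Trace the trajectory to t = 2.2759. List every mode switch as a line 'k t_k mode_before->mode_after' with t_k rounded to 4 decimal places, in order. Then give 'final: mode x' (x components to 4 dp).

Mode 0: guard c·x = 7.1801 hit at Δt = 1.2099 (t = 1.2099), x⁻ = (-7.1801) → reset → x⁺ = (-7.2101), jump to mode 1
Mode 1: guard c·x = -4.7995 hit at Δt = 0.6478 (t = 1.8577), x⁻ = (-4.7995) → reset → x⁺ = (-5.2475), jump to mode 0
Mode 0: flow for 0.4182 to horizon, guard not reached → x = (-7.0680)

1 1.2099 0->1
2 1.8577 1->0
final: 0 -7.0680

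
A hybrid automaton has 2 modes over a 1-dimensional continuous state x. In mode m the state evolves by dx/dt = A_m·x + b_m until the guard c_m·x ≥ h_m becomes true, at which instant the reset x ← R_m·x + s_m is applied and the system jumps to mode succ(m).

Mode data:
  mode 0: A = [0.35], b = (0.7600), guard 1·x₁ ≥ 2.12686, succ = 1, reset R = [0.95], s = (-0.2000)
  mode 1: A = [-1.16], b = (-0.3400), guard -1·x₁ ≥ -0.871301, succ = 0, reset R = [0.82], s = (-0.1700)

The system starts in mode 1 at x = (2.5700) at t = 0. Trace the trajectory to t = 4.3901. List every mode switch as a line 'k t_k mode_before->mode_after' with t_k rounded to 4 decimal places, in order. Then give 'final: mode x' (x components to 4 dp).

Mode 1: guard c·x = -0.8713 hit at Δt = 0.7756 (t = 0.7756), x⁻ = (0.8713) → reset → x⁺ = (0.5445), jump to mode 0
Mode 0: guard c·x = 2.1269 hit at Δt = 1.3117 (t = 2.0873), x⁻ = (2.1269) → reset → x⁺ = (1.8205), jump to mode 1
Mode 1: guard c·x = -0.8713 hit at Δt = 0.5140 (t = 2.6013), x⁻ = (0.8713) → reset → x⁺ = (0.5445), jump to mode 0
Mode 0: guard c·x = 2.1269 hit at Δt = 1.3117 (t = 3.9130), x⁻ = (2.1269) → reset → x⁺ = (1.8205), jump to mode 1
Mode 1: flow for 0.4771 to horizon, guard not reached → x = (0.9221)

1 0.7756 1->0
2 2.0873 0->1
3 2.6013 1->0
4 3.9130 0->1
final: 1 0.9221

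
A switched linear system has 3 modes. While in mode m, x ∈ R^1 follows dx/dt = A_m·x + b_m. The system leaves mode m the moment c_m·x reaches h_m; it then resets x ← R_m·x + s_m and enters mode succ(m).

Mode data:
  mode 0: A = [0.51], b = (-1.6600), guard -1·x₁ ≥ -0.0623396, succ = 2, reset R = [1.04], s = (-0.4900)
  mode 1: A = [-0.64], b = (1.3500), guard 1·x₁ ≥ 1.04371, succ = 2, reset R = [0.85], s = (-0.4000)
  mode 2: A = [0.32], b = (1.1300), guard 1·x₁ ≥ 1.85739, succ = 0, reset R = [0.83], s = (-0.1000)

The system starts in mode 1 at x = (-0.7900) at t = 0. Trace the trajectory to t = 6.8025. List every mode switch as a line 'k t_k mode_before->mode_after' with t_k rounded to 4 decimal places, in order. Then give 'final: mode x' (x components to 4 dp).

Mode 1: guard c·x = 1.0437 hit at Δt = 1.5639 (t = 1.5639), x⁻ = (1.0437) → reset → x⁺ = (0.4872), jump to mode 2
Mode 2: guard c·x = 1.8574 hit at Δt = 0.9169 (t = 2.4808), x⁻ = (1.8574) → reset → x⁺ = (1.4416), jump to mode 0
Mode 0: guard c·x = -0.0623 hit at Δt = 1.1092 (t = 3.5900), x⁻ = (0.0623) → reset → x⁺ = (-0.4252), jump to mode 2
Mode 2: guard c·x = 1.8574 hit at Δt = 1.7217 (t = 5.3117), x⁻ = (1.8574) → reset → x⁺ = (1.4416), jump to mode 0
Mode 0: guard c·x = -0.0623 hit at Δt = 1.1092 (t = 6.4209), x⁻ = (0.0623) → reset → x⁺ = (-0.4252), jump to mode 2
Mode 2: flow for 0.3816 to horizon, guard not reached → x = (-0.0217)

1 1.5639 1->2
2 2.4808 2->0
3 3.5900 0->2
4 5.3117 2->0
5 6.4209 0->2
final: 2 -0.0217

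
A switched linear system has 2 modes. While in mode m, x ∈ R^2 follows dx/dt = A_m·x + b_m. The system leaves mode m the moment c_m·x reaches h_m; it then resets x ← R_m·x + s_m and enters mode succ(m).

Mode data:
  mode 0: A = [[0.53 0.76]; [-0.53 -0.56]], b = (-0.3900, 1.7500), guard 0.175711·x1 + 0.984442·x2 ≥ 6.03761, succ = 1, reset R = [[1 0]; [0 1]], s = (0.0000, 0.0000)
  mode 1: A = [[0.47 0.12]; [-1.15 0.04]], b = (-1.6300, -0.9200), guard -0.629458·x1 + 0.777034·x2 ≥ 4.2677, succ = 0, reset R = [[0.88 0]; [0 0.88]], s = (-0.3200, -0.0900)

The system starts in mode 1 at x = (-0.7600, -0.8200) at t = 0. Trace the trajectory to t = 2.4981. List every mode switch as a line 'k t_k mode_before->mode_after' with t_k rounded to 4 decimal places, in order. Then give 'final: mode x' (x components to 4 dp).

Mode 1: guard c·x = 4.2677 hit at Δt = 1.3529 (t = 1.3529), x⁻ = (-4.5492, 1.8071) → reset → x⁺ = (-4.3233, 1.5002), jump to mode 0
Mode 0: flow for 1.1452 to horizon, guard not reached → x = (-5.0123, 4.4573)

1 1.3529 1->0
final: 0 -5.0123 4.4573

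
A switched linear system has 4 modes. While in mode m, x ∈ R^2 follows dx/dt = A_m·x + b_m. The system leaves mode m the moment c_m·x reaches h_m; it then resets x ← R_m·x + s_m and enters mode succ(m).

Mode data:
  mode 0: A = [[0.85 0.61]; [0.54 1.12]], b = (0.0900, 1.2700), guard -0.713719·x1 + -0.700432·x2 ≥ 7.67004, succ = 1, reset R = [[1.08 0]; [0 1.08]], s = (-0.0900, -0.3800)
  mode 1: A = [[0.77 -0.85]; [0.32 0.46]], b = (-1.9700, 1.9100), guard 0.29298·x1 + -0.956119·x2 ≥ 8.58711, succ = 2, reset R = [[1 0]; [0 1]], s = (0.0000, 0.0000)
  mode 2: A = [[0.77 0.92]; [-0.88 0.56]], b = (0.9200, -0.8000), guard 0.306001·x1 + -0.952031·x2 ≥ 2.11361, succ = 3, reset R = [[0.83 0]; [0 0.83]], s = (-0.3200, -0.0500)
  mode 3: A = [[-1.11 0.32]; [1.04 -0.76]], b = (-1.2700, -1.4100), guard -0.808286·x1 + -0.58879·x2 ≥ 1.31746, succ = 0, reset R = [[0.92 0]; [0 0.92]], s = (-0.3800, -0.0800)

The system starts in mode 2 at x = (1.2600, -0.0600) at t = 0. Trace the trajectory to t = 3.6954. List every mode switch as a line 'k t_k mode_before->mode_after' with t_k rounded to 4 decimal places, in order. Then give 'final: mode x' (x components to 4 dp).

Mode 2: guard c·x = 2.1136 hit at Δt = 0.5439 (t = 0.5439), x⁻ = (2.1163, -1.5399) → reset → x⁺ = (1.4366, -1.3281), jump to mode 3
Mode 3: guard c·x = 1.3175 hit at Δt = 0.9995 (t = 1.5434), x⁻ = (-0.5409, -1.4951) → reset → x⁺ = (-0.8776, -1.4554), jump to mode 0
Mode 0: guard c·x = 7.6700 hit at Δt = 1.2196 (t = 2.7630), x⁻ = (-5.4850, -5.3614) → reset → x⁺ = (-6.0138, -6.1703), jump to mode 1
Mode 1: flow for 0.9324 to horizon, guard not reached → x = (-6.2551, -9.6108)

1 0.5439 2->3
2 1.5434 3->0
3 2.7630 0->1
final: 1 -6.2551 -9.6108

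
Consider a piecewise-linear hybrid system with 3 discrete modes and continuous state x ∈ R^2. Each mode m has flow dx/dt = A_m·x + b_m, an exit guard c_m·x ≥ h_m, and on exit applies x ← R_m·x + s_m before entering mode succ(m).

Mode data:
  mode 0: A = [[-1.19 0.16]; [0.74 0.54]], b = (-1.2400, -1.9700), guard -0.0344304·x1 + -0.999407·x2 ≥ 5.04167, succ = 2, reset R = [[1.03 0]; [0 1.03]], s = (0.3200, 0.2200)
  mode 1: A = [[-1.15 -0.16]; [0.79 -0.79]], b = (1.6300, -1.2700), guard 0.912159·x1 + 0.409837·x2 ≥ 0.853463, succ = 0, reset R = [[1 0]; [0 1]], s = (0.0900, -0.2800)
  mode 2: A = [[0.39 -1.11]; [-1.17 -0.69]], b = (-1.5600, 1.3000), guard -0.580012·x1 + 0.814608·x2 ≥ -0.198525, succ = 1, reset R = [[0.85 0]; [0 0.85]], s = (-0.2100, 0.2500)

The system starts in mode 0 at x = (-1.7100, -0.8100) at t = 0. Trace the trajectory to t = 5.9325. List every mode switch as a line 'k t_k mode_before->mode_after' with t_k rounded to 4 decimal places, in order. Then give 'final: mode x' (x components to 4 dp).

1 0.9078 0->2
2 2.4696 2->1
3 4.0638 1->0
4 5.3114 0->2
final: 2 1.1510 -2.8334

Mode 0: guard c·x = 5.0417 hit at Δt = 0.9078 (t = 0.9078), x⁻ = (-1.5450, -4.9914) → reset → x⁺ = (-1.2713, -4.9212), jump to mode 2
Mode 2: guard c·x = -0.1985 hit at Δt = 1.5618 (t = 2.4696), x⁻ = (-0.1542, -0.3535) → reset → x⁺ = (-0.3411, -0.0505), jump to mode 1
Mode 1: guard c·x = 0.8535 hit at Δt = 1.5942 (t = 4.0638), x⁻ = (1.2041, -0.5974) → reset → x⁺ = (1.2941, -0.8774), jump to mode 0
Mode 0: guard c·x = 5.0417 hit at Δt = 1.2476 (t = 5.3114), x⁻ = (-0.8312, -5.0160) → reset → x⁺ = (-0.5362, -4.9465), jump to mode 2
Mode 2: flow for 0.6211 to horizon, guard not reached → x = (1.1510, -2.8334)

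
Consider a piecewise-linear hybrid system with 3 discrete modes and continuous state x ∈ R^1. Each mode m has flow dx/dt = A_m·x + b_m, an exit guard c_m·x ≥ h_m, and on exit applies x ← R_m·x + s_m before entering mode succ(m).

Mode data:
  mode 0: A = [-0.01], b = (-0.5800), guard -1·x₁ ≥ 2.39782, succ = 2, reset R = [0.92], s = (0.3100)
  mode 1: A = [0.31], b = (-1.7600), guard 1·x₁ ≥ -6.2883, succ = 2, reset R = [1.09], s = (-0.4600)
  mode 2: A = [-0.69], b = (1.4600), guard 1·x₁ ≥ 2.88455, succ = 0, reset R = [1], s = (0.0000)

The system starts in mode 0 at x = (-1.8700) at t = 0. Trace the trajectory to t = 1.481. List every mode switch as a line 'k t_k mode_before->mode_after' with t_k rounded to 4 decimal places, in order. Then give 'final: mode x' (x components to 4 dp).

Mode 0: guard c·x = 2.3978 hit at Δt = 0.9448 (t = 0.9448), x⁻ = (-2.3978) → reset → x⁺ = (-1.8960), jump to mode 2
Mode 2: flow for 0.5362 to horizon, guard not reached → x = (-0.6553)

1 0.9448 0->2
final: 2 -0.6553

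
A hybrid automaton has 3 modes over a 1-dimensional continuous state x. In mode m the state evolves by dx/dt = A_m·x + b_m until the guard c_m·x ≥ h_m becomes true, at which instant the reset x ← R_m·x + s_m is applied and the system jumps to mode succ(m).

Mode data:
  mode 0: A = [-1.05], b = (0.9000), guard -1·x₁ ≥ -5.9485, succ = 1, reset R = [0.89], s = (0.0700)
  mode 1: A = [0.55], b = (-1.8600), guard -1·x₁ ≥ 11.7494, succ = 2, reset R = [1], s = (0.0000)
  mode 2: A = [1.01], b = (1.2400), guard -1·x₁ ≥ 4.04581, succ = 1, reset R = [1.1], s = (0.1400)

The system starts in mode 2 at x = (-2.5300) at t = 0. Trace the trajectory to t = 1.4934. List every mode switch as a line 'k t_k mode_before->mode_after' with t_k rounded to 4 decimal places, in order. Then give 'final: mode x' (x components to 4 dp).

Mode 2: guard c·x = 4.0458 hit at Δt = 0.7643 (t = 0.7643), x⁻ = (-4.0458) → reset → x⁺ = (-4.3104), jump to mode 1
Mode 1: flow for 0.7291 to horizon, guard not reached → x = (-8.1051)

1 0.7643 2->1
final: 1 -8.1051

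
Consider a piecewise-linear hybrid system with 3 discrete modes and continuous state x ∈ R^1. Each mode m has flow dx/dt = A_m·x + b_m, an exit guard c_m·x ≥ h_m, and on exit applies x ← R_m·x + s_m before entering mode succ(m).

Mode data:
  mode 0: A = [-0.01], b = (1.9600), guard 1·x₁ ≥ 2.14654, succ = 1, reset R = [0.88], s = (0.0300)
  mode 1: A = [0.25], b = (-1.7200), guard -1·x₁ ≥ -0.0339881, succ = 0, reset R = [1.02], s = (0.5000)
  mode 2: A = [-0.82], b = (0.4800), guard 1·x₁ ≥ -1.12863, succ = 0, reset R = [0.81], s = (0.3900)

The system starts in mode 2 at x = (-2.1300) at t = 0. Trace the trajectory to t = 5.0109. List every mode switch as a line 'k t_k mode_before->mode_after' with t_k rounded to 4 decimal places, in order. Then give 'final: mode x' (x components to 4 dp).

1 0.5611 2->0
2 1.9294 0->1
3 3.2176 1->0
4 4.0457 0->1
final: 1 0.5650

Mode 2: guard c·x = -1.1286 hit at Δt = 0.5611 (t = 0.5611), x⁻ = (-1.1286) → reset → x⁺ = (-0.5242), jump to mode 0
Mode 0: guard c·x = 2.1465 hit at Δt = 1.3683 (t = 1.9294), x⁻ = (2.1465) → reset → x⁺ = (1.9190), jump to mode 1
Mode 1: guard c·x = -0.0340 hit at Δt = 1.2882 (t = 3.2176), x⁻ = (0.0340) → reset → x⁺ = (0.5347), jump to mode 0
Mode 0: guard c·x = 2.1465 hit at Δt = 0.8281 (t = 4.0457), x⁻ = (2.1465) → reset → x⁺ = (1.9190), jump to mode 1
Mode 1: flow for 0.9652 to horizon, guard not reached → x = (0.5650)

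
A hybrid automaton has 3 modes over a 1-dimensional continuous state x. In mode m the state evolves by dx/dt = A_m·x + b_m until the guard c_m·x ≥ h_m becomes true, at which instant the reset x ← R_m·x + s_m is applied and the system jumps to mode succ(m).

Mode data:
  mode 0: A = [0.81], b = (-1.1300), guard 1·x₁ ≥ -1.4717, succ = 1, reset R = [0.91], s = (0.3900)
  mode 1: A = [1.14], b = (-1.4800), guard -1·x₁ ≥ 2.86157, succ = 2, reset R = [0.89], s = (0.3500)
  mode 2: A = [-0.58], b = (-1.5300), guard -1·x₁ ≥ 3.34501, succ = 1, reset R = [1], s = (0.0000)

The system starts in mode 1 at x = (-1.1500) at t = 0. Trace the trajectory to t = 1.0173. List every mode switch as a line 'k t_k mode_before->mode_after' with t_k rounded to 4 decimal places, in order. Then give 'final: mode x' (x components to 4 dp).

1 0.4650 1->2
final: 2 -2.3177

Mode 1: guard c·x = 2.8616 hit at Δt = 0.4650 (t = 0.4650), x⁻ = (-2.8616) → reset → x⁺ = (-2.1968), jump to mode 2
Mode 2: flow for 0.5523 to horizon, guard not reached → x = (-2.3177)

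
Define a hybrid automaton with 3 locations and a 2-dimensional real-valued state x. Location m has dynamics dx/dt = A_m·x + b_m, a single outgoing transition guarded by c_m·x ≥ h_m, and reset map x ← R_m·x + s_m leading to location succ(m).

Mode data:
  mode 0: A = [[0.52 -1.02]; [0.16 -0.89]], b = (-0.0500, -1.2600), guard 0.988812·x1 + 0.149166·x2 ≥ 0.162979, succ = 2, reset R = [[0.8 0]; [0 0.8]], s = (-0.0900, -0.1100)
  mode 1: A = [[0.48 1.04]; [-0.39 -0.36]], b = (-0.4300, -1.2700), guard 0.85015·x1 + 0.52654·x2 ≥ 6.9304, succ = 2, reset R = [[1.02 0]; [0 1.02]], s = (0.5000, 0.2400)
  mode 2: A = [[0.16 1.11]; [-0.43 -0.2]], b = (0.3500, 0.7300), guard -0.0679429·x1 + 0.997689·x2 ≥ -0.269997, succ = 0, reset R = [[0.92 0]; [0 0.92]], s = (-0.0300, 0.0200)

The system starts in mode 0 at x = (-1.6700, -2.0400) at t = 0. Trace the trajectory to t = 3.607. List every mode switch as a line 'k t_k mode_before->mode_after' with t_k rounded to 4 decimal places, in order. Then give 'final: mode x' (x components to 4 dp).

1 1.4230 0->2
2 2.5441 2->0
final: 0 0.0307 -0.9977

Mode 0: guard c·x = 0.1630 hit at Δt = 1.4230 (t = 1.4230), x⁻ = (0.4146, -1.6555) → reset → x⁺ = (0.2416, -1.4344), jump to mode 2
Mode 2: guard c·x = -0.2700 hit at Δt = 1.1211 (t = 2.5441), x⁻ = (-0.5015, -0.3048) → reset → x⁺ = (-0.4914, -0.2604), jump to mode 0
Mode 0: flow for 1.0629 to horizon, guard not reached → x = (0.0307, -0.9977)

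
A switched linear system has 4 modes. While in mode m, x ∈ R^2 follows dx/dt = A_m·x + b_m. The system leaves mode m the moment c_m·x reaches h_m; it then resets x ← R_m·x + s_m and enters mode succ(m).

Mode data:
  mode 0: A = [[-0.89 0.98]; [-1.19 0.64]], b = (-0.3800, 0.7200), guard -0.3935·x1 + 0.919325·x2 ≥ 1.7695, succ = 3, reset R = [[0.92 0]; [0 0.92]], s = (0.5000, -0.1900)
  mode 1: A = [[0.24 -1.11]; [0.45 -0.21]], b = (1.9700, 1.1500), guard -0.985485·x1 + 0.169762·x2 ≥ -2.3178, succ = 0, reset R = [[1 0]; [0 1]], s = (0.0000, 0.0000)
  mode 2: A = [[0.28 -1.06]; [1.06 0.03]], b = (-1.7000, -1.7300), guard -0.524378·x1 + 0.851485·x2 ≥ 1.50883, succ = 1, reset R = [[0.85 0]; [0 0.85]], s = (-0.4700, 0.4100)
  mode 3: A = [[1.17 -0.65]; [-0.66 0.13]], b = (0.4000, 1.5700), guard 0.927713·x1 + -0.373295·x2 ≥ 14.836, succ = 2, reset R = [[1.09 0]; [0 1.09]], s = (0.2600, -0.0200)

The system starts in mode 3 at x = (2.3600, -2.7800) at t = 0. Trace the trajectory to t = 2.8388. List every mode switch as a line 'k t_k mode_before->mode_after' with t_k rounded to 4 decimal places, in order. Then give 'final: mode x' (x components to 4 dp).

1 1.0410 3->2
2 2.1477 2->1
final: 1 7.1993 12.5288

Mode 3: guard c·x = 14.8360 hit at Δt = 1.0410 (t = 1.0410), x⁻ = (13.4831, -6.2352) → reset → x⁺ = (14.9566, -6.8164), jump to mode 2
Mode 2: guard c·x = 1.5088 hit at Δt = 1.1067 (t = 2.1477), x⁻ = (15.8248, 11.5175) → reset → x⁺ = (12.9810, 10.1999), jump to mode 1
Mode 1: flow for 0.6911 to horizon, guard not reached → x = (7.1993, 12.5288)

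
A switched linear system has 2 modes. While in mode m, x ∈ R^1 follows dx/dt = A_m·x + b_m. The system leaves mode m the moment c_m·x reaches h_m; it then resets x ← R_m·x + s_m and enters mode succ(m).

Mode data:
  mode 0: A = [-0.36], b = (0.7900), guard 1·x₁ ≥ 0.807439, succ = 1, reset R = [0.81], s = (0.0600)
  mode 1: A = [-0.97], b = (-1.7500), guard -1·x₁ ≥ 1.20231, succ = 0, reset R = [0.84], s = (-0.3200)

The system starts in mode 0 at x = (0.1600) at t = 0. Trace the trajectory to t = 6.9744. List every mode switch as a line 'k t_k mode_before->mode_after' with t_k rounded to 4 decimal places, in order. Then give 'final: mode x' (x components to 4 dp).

1 1.0641 0->1
2 2.5397 1->0
3 5.1301 0->1
4 6.6057 1->0
final: 0 -0.8919

Mode 0: guard c·x = 0.8074 hit at Δt = 1.0641 (t = 1.0641), x⁻ = (0.8074) → reset → x⁺ = (0.7140), jump to mode 1
Mode 1: guard c·x = 1.2023 hit at Δt = 1.4756 (t = 2.5397), x⁻ = (-1.2023) → reset → x⁺ = (-1.3299), jump to mode 0
Mode 0: guard c·x = 0.8074 hit at Δt = 2.5904 (t = 5.1301), x⁻ = (0.8074) → reset → x⁺ = (0.7140), jump to mode 1
Mode 1: guard c·x = 1.2023 hit at Δt = 1.4756 (t = 6.6057), x⁻ = (-1.2023) → reset → x⁺ = (-1.3299), jump to mode 0
Mode 0: flow for 0.3687 to horizon, guard not reached → x = (-0.8919)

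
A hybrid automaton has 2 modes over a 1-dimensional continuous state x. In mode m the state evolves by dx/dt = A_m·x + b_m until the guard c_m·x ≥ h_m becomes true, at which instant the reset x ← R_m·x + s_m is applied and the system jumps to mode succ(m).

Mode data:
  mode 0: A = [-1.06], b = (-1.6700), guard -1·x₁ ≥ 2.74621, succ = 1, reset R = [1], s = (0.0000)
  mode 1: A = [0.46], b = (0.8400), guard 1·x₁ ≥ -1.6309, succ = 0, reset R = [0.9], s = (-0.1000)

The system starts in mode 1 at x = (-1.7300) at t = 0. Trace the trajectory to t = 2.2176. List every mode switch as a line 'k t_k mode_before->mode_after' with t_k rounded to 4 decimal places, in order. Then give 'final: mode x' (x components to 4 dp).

Mode 1: guard c·x = -1.6309 hit at Δt = 1.5407 (t = 1.5407), x⁻ = (-1.6309) → reset → x⁺ = (-1.5678), jump to mode 0
Mode 0: flow for 0.6769 to horizon, guard not reached → x = (-1.5717)

1 1.5407 1->0
final: 0 -1.5717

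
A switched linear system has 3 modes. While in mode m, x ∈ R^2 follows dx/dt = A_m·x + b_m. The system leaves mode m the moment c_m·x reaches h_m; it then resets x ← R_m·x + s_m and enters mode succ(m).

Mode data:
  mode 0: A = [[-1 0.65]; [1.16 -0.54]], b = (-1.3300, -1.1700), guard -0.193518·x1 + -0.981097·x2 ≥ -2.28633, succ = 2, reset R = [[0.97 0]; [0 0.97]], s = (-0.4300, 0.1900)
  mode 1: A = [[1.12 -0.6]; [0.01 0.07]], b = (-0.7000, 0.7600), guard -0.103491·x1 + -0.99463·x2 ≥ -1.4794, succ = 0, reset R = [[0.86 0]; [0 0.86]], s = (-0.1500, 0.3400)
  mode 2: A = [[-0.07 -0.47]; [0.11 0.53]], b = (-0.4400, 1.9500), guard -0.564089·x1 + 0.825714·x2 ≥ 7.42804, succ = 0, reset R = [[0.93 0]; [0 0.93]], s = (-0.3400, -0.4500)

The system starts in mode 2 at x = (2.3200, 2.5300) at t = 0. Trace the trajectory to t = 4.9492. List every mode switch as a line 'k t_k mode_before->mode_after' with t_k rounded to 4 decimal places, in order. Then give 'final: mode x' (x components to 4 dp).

1 1.1963 2->0
2 2.7095 0->2
3 3.8352 2->0
4 4.5311 0->2
final: 2 -2.0478 4.0916

Mode 2: guard c·x = 7.4280 hit at Δt = 1.1963 (t = 1.1963), x⁻ = (-1.1485, 8.2113) → reset → x⁺ = (-1.4081, 7.1865), jump to mode 0
Mode 0: guard c·x = -2.2863 hit at Δt = 1.5132 (t = 2.7095), x⁻ = (0.4817, 2.2354) → reset → x⁺ = (0.0372, 2.3583), jump to mode 2
Mode 2: guard c·x = 7.4280 hit at Δt = 1.1257 (t = 3.8352), x⁻ = (-2.7612, 7.1096) → reset → x⁺ = (-2.9079, 6.1619), jump to mode 0
Mode 0: guard c·x = -2.2863 hit at Δt = 0.6959 (t = 4.5311), x⁻ = (-0.8531, 2.4987) → reset → x⁺ = (-1.2575, 2.6137), jump to mode 2
Mode 2: flow for 0.4181 to horizon, guard not reached → x = (-2.0478, 4.0916)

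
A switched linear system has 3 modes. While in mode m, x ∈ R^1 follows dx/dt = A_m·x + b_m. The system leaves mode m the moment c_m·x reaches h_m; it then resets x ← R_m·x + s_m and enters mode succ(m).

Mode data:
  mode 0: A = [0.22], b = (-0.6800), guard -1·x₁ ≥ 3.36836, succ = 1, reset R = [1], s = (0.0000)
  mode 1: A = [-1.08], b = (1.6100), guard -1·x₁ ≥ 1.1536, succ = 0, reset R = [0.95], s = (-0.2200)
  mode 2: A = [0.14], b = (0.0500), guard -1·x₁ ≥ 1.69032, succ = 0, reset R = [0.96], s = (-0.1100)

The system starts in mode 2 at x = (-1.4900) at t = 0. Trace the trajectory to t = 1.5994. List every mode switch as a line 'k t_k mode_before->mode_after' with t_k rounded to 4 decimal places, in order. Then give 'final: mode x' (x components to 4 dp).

1 1.1630 2->0
final: 0 -2.2188

Mode 2: guard c·x = 1.6903 hit at Δt = 1.1630 (t = 1.1630), x⁻ = (-1.6903) → reset → x⁺ = (-1.7327), jump to mode 0
Mode 0: flow for 0.4364 to horizon, guard not reached → x = (-2.2188)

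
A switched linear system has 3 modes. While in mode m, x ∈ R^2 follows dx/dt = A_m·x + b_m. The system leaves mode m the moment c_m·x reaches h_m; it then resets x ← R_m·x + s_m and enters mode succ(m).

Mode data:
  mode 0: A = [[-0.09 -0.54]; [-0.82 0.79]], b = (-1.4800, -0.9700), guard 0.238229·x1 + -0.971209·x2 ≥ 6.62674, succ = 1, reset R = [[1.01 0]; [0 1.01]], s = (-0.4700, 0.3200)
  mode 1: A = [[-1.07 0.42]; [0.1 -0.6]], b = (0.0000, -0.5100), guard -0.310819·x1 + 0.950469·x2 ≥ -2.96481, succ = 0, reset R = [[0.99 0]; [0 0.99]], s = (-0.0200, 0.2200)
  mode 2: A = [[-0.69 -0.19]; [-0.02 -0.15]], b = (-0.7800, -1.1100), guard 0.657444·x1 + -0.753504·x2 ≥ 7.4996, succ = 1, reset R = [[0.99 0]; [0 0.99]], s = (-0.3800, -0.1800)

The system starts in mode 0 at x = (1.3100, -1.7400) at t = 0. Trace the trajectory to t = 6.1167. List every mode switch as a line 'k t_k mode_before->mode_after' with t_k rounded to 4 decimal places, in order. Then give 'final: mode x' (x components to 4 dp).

Mode 0: guard c·x = 6.6267 hit at Δt = 0.9268 (t = 0.9268), x⁻ = (1.7135, -6.4029) → reset → x⁺ = (1.2607, -6.1469), jump to mode 1
Mode 1: guard c·x = -2.9648 hit at Δt = 1.2260 (t = 2.1528), x⁻ = (-0.8970, -3.4127) → reset → x⁺ = (-0.9081, -3.1585), jump to mode 0
Mode 0: guard c·x = 6.6267 hit at Δt = 0.8601 (t = 3.0129), x⁻ = (0.0567, -6.8093) → reset → x⁺ = (-0.4127, -6.5574), jump to mode 1
Mode 1: guard c·x = -2.9648 hit at Δt = 1.2908 (t = 4.3038), x⁻ = (-1.4421, -3.5909) → reset → x⁺ = (-1.4476, -3.3350), jump to mode 0
Mode 0: guard c·x = 6.6267 hit at Δt = 0.9031 (t = 5.2069), x⁻ = (-0.3380, -6.9061) → reset → x⁺ = (-0.8114, -6.6552), jump to mode 1
Mode 1: flow for 0.9098 to horizon, guard not reached → x = (-1.5730, -4.3083)

1 0.9268 0->1
2 2.1528 1->0
3 3.0129 0->1
4 4.3038 1->0
5 5.2069 0->1
final: 1 -1.5730 -4.3083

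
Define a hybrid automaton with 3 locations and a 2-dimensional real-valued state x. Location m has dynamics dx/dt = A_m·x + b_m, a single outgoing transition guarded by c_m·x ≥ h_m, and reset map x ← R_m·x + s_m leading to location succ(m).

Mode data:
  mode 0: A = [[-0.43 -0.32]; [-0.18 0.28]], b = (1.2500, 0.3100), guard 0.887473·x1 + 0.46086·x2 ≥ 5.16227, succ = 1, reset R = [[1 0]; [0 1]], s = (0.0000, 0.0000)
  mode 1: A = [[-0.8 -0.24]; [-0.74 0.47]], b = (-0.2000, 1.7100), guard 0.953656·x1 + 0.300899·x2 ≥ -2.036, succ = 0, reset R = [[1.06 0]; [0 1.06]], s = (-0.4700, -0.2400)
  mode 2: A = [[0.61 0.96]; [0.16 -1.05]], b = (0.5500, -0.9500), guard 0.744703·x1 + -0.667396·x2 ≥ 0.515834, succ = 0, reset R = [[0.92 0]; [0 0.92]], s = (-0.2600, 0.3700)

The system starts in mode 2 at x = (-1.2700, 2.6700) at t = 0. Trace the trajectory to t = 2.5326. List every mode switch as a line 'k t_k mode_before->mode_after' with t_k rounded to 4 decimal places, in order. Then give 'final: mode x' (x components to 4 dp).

1 1.3959 2->0
final: 0 1.1763 0.6459

Mode 2: guard c·x = 0.5158 hit at Δt = 1.3959 (t = 1.3959), x⁻ = (0.6272, -0.0730) → reset → x⁺ = (0.3170, 0.3028), jump to mode 0
Mode 0: flow for 1.1367 to horizon, guard not reached → x = (1.1763, 0.6459)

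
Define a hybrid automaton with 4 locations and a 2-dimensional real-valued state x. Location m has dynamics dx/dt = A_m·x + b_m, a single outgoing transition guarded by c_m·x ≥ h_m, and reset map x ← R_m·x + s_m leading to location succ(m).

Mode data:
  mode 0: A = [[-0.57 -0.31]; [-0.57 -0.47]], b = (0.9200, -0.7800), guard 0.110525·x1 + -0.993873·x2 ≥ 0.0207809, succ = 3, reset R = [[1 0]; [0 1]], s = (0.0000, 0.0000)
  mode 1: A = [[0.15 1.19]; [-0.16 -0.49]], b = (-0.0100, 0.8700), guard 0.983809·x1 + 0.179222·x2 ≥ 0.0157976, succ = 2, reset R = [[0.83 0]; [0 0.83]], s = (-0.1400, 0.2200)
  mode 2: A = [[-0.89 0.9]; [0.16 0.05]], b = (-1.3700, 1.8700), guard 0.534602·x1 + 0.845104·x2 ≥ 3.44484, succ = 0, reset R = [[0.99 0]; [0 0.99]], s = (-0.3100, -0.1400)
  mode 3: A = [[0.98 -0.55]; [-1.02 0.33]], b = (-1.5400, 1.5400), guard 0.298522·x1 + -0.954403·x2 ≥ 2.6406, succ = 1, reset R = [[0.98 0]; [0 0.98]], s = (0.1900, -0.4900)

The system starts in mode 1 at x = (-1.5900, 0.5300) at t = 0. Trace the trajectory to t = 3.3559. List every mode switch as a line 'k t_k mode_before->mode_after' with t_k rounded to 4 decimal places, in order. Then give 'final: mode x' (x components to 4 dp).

1 1.3710 1->2
2 2.5616 2->0
final: 0 0.2943 1.7856

Mode 1: guard c·x = 0.0158 hit at Δt = 1.3710 (t = 1.3710), x⁻ = (-0.2192, 1.2916) → reset → x⁺ = (-0.3220, 1.2920), jump to mode 2
Mode 2: guard c·x = 3.4448 hit at Δt = 1.1906 (t = 2.5616), x⁻ = (0.6405, 3.6710) → reset → x⁺ = (0.3241, 3.4943), jump to mode 0
Mode 0: flow for 0.7943 to horizon, guard not reached → x = (0.2943, 1.7856)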